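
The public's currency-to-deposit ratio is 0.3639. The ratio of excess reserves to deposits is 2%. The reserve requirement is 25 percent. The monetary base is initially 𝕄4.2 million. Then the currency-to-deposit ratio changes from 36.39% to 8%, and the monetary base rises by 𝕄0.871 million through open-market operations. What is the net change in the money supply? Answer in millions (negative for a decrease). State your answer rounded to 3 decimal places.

𝕄6.611 million

Before: m₁ = (1 + 0.3639) / (0.25 + 0.02 + 0.3639) ≈ 2.15160, MB₁ = 4.2, so M₁ = 2.15160 × 4.2 ≈ 9.0367 million.
After: m₂ = (1 + 0.08) / (0.25 + 0.02 + 0.08) ≈ 3.08571, MB₂ = 4.2 + 0.871 = 5.071, so M₂ = 3.08571 × 5.071 ≈ 15.6476 million.
ΔM = M₂ − M₁ = 15.6476 − 9.0367 = 6.6109 million.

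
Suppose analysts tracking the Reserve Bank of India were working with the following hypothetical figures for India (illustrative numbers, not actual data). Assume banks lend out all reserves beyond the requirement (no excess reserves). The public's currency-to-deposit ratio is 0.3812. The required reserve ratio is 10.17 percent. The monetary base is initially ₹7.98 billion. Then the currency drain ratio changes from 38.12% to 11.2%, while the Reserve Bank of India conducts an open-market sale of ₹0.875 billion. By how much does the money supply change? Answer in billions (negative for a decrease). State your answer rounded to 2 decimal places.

₹14.15 billion

Before: m₁ = (1 + 0.3812) / (0.1017 + 0.3812) ≈ 2.8602, MB₁ = 7.98, so M₁ = 2.8602 × 7.98 ≈ 22.8244 billion.
After: m₂ = (1 + 0.112) / (0.1017 + 0.112) ≈ 5.2036, MB₂ = 7.98 − 0.875 = 7.105, so M₂ = 5.2036 × 7.105 ≈ 36.9716 billion.
ΔM = M₂ − M₁ = 36.9716 − 22.8244 = 14.1472 billion.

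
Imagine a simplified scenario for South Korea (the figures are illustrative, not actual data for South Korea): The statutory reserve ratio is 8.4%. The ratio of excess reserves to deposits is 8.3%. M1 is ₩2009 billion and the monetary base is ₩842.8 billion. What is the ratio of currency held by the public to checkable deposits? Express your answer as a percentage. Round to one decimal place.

43.5%

Using m = M/MB = 2009/842.8 ≈ 2.383721. From m = (1 + c)/(c + rr + e), rearranging gives 1 + c = m·(c + rr + e), so c·(1 − m) = m·(rr + e) − 1.
Hence c = [m·(rr + e) − 1]/(1 − m) = [2.383721 × (0.084 + 0.083) − 1] / (1 − 2.383721) ≈ 0.435000.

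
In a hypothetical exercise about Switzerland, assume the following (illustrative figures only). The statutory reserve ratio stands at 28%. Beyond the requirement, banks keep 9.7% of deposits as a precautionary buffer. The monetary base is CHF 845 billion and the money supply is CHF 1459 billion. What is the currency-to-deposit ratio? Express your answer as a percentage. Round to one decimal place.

48.0%

Using m = M/MB = 1459/845 ≈ 1.726627. From m = (1 + c)/(c + rr + e), rearranging gives 1 + c = m·(c + rr + e), so c·(1 − m) = m·(rr + e) − 1.
Hence c = [m·(rr + e) − 1]/(1 − m) = [1.726627 × (0.28 + 0.097) − 1] / (1 − 1.726627) ≈ 0.480386.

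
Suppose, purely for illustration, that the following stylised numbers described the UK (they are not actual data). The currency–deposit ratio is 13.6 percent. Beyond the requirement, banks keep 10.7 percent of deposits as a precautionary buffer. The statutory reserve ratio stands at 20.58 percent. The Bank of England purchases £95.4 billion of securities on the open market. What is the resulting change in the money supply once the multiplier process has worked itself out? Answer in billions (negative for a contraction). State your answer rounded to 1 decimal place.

£241.5 billion

The money multiplier is m = (1 + c) / (rr + e + c) = (1 + 0.136) / (0.2058 + 0.107 + 0.136) ≈ 2.5312.
The purchase adds 95.4 billion of base, so ΔM = m × ΔMB = 2.5312 × (+95.4) ≈ 241.4765 billion.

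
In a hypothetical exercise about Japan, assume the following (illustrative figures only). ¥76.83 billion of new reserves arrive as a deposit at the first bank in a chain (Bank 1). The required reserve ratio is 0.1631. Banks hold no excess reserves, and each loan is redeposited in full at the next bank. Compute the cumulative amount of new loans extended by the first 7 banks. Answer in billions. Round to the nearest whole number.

¥281 billion

Bank i lends (1 − rr)^i of the original deposit: Bank 1 lends 76.83·0.8369 ≈ 64.2990, Bank 2 lends 76.83·0.8369² ≈ 53.8119, and so on.
Summing a geometric series: total = 76.83·[0.8369·(1 − 0.8369^7) / (1 − 0.8369)] ≈ 280.8692 billion.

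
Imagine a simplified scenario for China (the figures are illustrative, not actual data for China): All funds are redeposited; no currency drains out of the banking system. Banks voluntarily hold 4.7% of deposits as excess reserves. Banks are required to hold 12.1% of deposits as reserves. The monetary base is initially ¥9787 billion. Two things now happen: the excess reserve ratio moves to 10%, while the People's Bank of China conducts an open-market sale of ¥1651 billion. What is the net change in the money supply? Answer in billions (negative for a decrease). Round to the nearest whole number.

Before: m₁ = 1 / (0.121 + 0.047) ≈ 5.95238, MB₁ = 9787, so M₁ = 5.95238 × 9787 ≈ 58255.9431 billion.
After: m₂ = 1 / (0.121 + 0.1) ≈ 4.52489, MB₂ = 9787 − 1651 = 8136, so M₂ = 4.52489 × 8136 ≈ 36814.505 billion.
ΔM = M₂ − M₁ = 36814.505 − 58255.9431 = -21441.4381 billion.

-21441 billion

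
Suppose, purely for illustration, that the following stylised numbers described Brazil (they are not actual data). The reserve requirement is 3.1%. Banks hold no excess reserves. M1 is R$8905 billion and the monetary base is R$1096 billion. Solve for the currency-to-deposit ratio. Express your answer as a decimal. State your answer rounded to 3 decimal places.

Using m = M/MB = 8905/1096 = 8.125000. From m = (1 + c)/(c + rr + e), rearranging gives 1 + c = m·(c + rr + e), so c·(1 − m) = m·(rr + e) − 1.
Hence c = [m·(rr + e) − 1]/(1 − m) = [8.125000 × (0.031 + 0) − 1] / (1 − 8.125000) = 0.105000.

0.105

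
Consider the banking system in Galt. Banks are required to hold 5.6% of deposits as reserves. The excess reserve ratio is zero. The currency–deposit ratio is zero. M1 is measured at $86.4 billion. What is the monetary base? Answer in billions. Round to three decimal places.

With no currency drain and no excess reserves, the money multiplier is m = 1/rr = 1/0.056 ≈ 17.857143.
The monetary base is MB = M / m = 86.4 / 17.857143 ≈ 4.8384 billion.

$4.838 billion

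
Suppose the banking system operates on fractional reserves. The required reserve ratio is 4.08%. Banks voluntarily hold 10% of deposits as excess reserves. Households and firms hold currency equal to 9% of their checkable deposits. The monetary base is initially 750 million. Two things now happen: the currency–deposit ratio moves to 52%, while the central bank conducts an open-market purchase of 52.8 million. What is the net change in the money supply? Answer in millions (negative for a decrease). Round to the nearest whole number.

-1695 million

Before: m₁ = (1 + 0.09) / (0.0408 + 0.1 + 0.09) ≈ 4.7227, MB₁ = 750, so M₁ = 4.7227 × 750 = 3542.025 million.
After: m₂ = (1 + 0.52) / (0.0408 + 0.1 + 0.52) ≈ 2.3002, MB₂ = 750 + 52.8 = 802.8, so M₂ = 2.3002 × 802.8 ≈ 1846.6006 million.
ΔM = M₂ − M₁ = 1846.6006 − 3542.025 = -1695.4244 million.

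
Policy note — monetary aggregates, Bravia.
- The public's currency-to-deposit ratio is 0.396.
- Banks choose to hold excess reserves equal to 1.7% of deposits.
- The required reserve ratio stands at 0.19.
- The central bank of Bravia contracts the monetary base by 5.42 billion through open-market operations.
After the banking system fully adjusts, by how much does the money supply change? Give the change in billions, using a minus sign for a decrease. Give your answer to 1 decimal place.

-12.5 billion

The money multiplier is m = (1 + c) / (rr + e + c) = (1 + 0.396) / (0.19 + 0.017 + 0.396) ≈ 2.3151.
The sale removes 5.42 billion of base, so ΔM = m × ΔMB = 2.3151 × (−5.42) ≈ -12.5478 billion.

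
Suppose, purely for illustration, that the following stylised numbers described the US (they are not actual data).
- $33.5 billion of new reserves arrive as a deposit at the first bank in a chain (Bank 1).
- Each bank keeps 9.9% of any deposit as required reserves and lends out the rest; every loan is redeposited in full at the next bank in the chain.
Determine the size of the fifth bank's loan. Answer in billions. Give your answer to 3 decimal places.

Each bank lends a fraction (1 − rr) = 0.9010 of the deposit it receives, so Bank 5 receives 33.5·0.9010^4 and lends 33.5·0.9010^5 ≈ 19.8916 billion.

$19.892 billion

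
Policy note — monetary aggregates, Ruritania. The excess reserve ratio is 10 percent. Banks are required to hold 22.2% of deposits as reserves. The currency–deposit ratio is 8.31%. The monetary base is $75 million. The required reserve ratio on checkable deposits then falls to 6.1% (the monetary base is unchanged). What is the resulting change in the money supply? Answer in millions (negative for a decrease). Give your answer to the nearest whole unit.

$132 million

Initially m₁ = (1 + 0.0831) / (0.222 + 0.1 + 0.0831) ≈ 2.6737, so M₁ = 2.6737 × 75 = 200.5275 million.
After the change m₂ = (1 + 0.0831) / (0.061 + 0.1 + 0.0831) ≈ 4.4371, so M₂ = 4.4371 × 75 = 332.7825 million.
ΔM = M₂ − M₁ = 332.7825 − 200.5275 = 132.255 million.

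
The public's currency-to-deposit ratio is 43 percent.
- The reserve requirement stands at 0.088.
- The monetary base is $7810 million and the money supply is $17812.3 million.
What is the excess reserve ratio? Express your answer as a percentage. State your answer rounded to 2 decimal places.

10.90%

Using m = M/MB = 17812.3/7810 ≈ 2.280704. Since m = (1 + c)/(c + rr + e), the denominator satisfies c + rr + e = (1 + c)/m = (1 + 0.43) / 2.280704 ≈ 0.626999.
With c = 0.43 and rr = 0.088, the excess reserve ratio is 0.626999 − 0.43 − 0.088 = 0.108999.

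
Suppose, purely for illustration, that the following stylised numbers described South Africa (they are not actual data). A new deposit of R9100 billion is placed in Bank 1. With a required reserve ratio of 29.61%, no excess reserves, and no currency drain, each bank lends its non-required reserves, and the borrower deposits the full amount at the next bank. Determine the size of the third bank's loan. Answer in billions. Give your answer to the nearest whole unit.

Each bank lends a fraction (1 − rr) = 0.7039 of the deposit it receives, so Bank 3 receives 9100·0.7039^2 and lends 9100·0.7039^3 ≈ 3173.7615 billion.

R3174 billion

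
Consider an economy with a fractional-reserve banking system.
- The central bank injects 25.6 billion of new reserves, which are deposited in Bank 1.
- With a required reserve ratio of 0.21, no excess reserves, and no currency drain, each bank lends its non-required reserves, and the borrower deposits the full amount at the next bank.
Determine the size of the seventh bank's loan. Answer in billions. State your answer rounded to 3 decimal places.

Each bank lends a fraction (1 − rr) = 0.7900 of the deposit it receives, so Bank 7 receives 25.6·0.7900^6 and lends 25.6·0.7900^7 ≈ 4.9162 billion.

4.916 billion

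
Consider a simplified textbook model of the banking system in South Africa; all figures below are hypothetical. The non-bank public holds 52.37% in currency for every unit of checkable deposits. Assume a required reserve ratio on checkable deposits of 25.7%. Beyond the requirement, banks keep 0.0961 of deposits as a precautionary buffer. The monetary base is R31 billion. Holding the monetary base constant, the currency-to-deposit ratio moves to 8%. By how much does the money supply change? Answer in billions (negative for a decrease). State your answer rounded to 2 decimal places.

R23.43 billion

Initially m₁ = (1 + 0.5237) / (0.257 + 0.0961 + 0.5237) ≈ 1.73780, so M₁ = 1.73780 × 31 = 53.8718 billion.
After the change m₂ = (1 + 0.08) / (0.257 + 0.0961 + 0.08) ≈ 2.49365, so M₂ = 2.49365 × 31 ≈ 77.3032 billion.
ΔM = M₂ − M₁ = 77.3032 − 53.8718 = 23.4314 billion.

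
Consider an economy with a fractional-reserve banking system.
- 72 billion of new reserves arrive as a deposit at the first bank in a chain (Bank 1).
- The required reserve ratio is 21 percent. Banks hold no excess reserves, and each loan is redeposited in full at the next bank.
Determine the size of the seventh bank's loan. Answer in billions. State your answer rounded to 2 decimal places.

13.83 billion

Each bank lends a fraction (1 − rr) = 0.7900 of the deposit it receives, so Bank 7 receives 72·0.7900^6 and lends 72·0.7900^7 ≈ 13.8268 billion.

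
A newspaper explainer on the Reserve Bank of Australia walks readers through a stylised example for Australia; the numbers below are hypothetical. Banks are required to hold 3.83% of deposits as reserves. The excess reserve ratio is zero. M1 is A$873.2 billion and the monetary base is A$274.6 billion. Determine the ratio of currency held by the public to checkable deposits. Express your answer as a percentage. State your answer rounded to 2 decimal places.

Using m = M/MB = 873.2/274.6 ≈ 3.179898. From m = (1 + c)/(c + rr + e), rearranging gives 1 + c = m·(c + rr + e), so c·(1 − m) = m·(rr + e) − 1.
Hence c = [m·(rr + e) − 1]/(1 − m) = [3.179898 × (0.0383 + 0) − 1] / (1 − 3.179898) ≈ 0.402867.

40.29%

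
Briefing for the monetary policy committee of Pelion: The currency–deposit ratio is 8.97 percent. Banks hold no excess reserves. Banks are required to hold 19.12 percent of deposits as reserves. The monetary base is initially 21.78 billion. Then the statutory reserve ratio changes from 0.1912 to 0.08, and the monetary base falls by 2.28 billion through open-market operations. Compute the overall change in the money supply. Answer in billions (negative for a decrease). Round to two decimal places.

40.72 billion

Before: m₁ = (1 + 0.0897) / (0.1912 + 0.0897) ≈ 3.87932, MB₁ = 21.78, so M₁ = 3.87932 × 21.78 ≈ 84.4916 billion.
After: m₂ = (1 + 0.0897) / (0.08 + 0.0897) ≈ 6.42133, MB₂ = 21.78 − 2.28 = 19.5, so M₂ = 6.42133 × 19.5 ≈ 125.2159 billion.
ΔM = M₂ − M₁ = 125.2159 − 84.4916 = 40.7243 billion.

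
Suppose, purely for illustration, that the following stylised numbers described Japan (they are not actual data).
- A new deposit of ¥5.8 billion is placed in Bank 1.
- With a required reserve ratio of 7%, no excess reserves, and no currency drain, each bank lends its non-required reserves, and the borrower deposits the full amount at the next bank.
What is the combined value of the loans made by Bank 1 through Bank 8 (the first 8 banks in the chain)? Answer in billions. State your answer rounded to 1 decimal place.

¥33.9 billion

Bank i lends (1 − rr)^i of the original deposit: Bank 1 lends 5.8·0.9300 = 5.3940, Bank 2 lends 5.8·0.9300² ≈ 5.0164, and so on.
Summing a geometric series: total = 5.8·[0.9300·(1 − 0.9300^8) / (1 − 0.9300)] ≈ 33.9374 billion.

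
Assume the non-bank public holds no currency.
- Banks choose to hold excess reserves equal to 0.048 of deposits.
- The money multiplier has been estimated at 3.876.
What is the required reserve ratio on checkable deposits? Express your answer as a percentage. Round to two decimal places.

Using m = 3.876. Since m = (1 + c)/(c + rr + e), the denominator satisfies c + rr + e = (1 + c)/m = (1 + 0) / 3.876 ≈ 0.257998.
With c = 0 and e = 0.048, the required reserve ratio on checkable deposits is 0.257998 − 0 − 0.048 = 0.209998.

21.00%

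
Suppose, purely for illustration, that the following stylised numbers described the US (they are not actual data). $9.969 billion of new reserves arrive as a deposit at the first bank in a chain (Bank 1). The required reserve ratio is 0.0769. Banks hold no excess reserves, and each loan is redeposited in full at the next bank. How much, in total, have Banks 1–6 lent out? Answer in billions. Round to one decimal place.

Bank i lends (1 − rr)^i of the original deposit: Bank 1 lends 9.969·0.9231 ≈ 9.2024, Bank 2 lends 9.969·0.9231² ≈ 8.4947, and so on.
Summing a geometric series: total = 9.969·[0.9231·(1 − 0.9231^6) / (1 − 0.9231)] ≈ 45.6269 billion.

$45.6 billion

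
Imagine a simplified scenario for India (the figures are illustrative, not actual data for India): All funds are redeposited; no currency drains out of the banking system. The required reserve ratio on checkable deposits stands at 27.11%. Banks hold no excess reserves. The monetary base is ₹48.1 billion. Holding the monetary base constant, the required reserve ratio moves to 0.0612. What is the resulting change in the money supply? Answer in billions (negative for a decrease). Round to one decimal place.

Initially m₁ = 1 / (0.2711) ≈ 3.6887, so M₁ = 3.6887 × 48.1 ≈ 177.4265 billion.
After the change m₂ = 1 / (0.0612) ≈ 16.3399, so M₂ = 16.3399 × 48.1 ≈ 785.9492 billion.
ΔM = M₂ − M₁ = 785.9492 − 177.4265 = 608.5227 billion.

₹608.5 billion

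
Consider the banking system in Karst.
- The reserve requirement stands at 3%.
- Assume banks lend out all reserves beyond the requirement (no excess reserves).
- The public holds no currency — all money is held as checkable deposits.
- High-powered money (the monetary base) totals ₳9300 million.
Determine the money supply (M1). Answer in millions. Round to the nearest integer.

₳310000 million

With no currency drain or excess reserves, the money multiplier is m = 1/rr = 1/0.03 ≈ 33.33333.
Money supply M = m × MB = 33.33333 × 9300 = 309999.969 million.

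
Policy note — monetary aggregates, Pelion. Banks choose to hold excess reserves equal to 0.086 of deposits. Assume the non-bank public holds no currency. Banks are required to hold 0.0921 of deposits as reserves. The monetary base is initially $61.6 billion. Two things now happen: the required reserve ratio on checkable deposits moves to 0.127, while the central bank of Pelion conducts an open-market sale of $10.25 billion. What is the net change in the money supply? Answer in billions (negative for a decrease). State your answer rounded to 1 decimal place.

Before: m₁ = 1 / (0.0921 + 0.086) ≈ 5.6148, MB₁ = 61.6, so M₁ = 5.6148 × 61.6 ≈ 345.8717 billion.
After: m₂ = 1 / (0.127 + 0.086) ≈ 4.6948, MB₂ = 61.6 − 10.25 = 51.35, so M₂ = 4.6948 × 51.35 ≈ 241.078 billion.
ΔM = M₂ − M₁ = 241.078 − 345.8717 = -104.7937 billion.

-104.8 billion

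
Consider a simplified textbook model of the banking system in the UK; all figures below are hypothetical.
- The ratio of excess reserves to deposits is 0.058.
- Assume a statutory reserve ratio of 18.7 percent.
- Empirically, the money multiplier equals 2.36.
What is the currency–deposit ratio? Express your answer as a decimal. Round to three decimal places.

0.310

Using m = 2.36. From m = (1 + c)/(c + rr + e), rearranging gives 1 + c = m·(c + rr + e), so c·(1 − m) = m·(rr + e) − 1.
Hence c = [m·(rr + e) − 1]/(1 − m) = [2.36 × (0.187 + 0.058) − 1] / (1 − 2.36) ≈ 0.310147.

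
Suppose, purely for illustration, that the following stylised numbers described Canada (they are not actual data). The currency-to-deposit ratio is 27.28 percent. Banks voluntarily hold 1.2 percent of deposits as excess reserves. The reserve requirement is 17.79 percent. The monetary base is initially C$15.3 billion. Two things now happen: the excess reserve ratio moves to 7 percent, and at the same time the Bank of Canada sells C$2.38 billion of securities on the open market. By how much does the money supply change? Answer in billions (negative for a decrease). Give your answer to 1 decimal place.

-10.5 billion

Before: m₁ = (1 + 0.2728) / (0.1779 + 0.012 + 0.2728) ≈ 2.7508, MB₁ = 15.3, so M₁ = 2.7508 × 15.3 ≈ 42.0872 billion.
After: m₂ = (1 + 0.2728) / (0.1779 + 0.07 + 0.2728) ≈ 2.4444, MB₂ = 15.3 − 2.38 = 12.92, so M₂ = 2.4444 × 12.92 ≈ 31.5816 billion.
ΔM = M₂ − M₁ = 31.5816 − 42.0872 = -10.5056 billion.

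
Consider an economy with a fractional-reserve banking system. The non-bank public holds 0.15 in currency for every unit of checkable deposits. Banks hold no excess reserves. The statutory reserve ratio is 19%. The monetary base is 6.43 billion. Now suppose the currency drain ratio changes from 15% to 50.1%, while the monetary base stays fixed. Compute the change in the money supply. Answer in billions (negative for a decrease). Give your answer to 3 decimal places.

-7.781 billion

Initially m₁ = (1 + 0.15) / (0.19 + 0.15) ≈ 3.38235, so M₁ = 3.38235 × 6.43 ≈ 21.7485 billion.
After the change m₂ = (1 + 0.501) / (0.19 + 0.501) ≈ 2.17221, so M₂ = 2.17221 × 6.43 ≈ 13.9673 billion.
ΔM = M₂ − M₁ = 13.9673 − 21.7485 = -7.7812 billion.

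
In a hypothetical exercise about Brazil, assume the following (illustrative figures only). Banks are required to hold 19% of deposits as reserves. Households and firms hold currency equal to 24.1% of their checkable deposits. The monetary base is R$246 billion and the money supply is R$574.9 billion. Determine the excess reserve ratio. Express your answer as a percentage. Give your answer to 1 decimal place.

Using m = M/MB = 574.9/246 ≈ 2.336992. Since m = (1 + c)/(c + rr + e), the denominator satisfies c + rr + e = (1 + c)/m = (1 + 0.241) / 2.336992 ≈ 0.531024.
With c = 0.241 and rr = 0.19, the excess reserve ratio is 0.531024 − 0.241 − 0.19 = 0.100024.

10.0%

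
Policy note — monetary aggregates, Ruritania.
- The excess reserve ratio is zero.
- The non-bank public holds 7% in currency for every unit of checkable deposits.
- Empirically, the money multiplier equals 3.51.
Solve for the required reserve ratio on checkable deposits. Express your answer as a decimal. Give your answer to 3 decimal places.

Using m = 3.51. Since m = (1 + c)/(c + rr + e), the denominator satisfies c + rr + e = (1 + c)/m = (1 + 0.07) / 3.51 ≈ 0.304843.
With c = 0.07 and e = 0, the required reserve ratio on checkable deposits is 0.304843 − 0.07 − 0 = 0.234843.

0.235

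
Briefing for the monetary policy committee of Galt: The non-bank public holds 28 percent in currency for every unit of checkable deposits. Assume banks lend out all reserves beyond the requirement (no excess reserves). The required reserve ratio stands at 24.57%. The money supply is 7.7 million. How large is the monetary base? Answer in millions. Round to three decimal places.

The money multiplier is m = (1 + c) / (rr + c) = (1 + 0.28) / (0.2457 + 0.28) ≈ 2.43485.
MB = M / m = 7.7 / 2.43485 ≈ 3.1624 million.

3.162 million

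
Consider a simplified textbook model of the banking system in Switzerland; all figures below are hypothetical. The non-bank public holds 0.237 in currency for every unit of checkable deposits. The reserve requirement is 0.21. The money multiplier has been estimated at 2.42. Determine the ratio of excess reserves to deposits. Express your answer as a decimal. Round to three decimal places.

0.064

Using m = 2.42. Since m = (1 + c)/(c + rr + e), the denominator satisfies c + rr + e = (1 + c)/m = (1 + 0.237) / 2.42 ≈ 0.511157.
With c = 0.237 and rr = 0.21, the ratio of excess reserves to deposits is 0.511157 − 0.237 − 0.21 = 0.064157.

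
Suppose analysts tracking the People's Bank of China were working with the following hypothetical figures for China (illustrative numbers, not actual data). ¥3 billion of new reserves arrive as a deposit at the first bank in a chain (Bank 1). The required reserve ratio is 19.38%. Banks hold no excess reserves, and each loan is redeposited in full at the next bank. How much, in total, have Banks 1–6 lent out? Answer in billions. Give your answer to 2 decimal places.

Bank i lends (1 − rr)^i of the original deposit: Bank 1 lends 3·0.8062 = 2.4186, Bank 2 lends 3·0.8062² ≈ 1.9499, and so on.
Summing a geometric series: total = 3·[0.8062·(1 − 0.8062^6) / (1 − 0.8062)] ≈ 9.0532 billion.

¥9.05 billion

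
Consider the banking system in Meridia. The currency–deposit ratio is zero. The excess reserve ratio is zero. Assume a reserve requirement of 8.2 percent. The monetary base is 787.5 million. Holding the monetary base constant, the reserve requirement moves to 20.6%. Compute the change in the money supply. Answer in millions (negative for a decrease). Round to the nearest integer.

Initially m₁ = 1 / (0.082) ≈ 12.1951, so M₁ = 12.1951 × 787.5 ≈ 9603.6413 million.
After the change m₂ = 1 / (0.206) ≈ 4.8544, so M₂ = 4.8544 × 787.5 = 3822.84 million.
ΔM = M₂ − M₁ = 3822.84 − 9603.6413 = -5780.8013 million.

-5781 million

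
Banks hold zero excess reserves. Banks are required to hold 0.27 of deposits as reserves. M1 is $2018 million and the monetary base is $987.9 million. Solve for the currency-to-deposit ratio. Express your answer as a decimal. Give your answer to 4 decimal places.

Using m = M/MB = 2018/987.9 ≈ 2.042717. From m = (1 + c)/(c + rr + e), rearranging gives 1 + c = m·(c + rr + e), so c·(1 − m) = m·(rr + e) − 1.
Hence c = [m·(rr + e) − 1]/(1 − m) = [2.042717 × (0.27 + 0) − 1] / (1 − 2.042717) ≈ 0.430094.

0.4301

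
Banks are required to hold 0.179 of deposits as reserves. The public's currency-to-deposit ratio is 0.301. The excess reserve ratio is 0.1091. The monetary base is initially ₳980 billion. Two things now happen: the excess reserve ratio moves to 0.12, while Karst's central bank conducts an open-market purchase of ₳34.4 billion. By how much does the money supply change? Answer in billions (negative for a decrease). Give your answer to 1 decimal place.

₳35.3 billion

Before: m₁ = (1 + 0.301) / (0.179 + 0.1091 + 0.301) ≈ 2.208454, MB₁ = 980, so M₁ = 2.208454 × 980 ≈ 2164.2849 billion.
After: m₂ = (1 + 0.301) / (0.179 + 0.12 + 0.301) ≈ 2.168333, MB₂ = 980 + 34.4 = 1014.4, so M₂ = 2.168333 × 1014.4 ≈ 2199.557 billion.
ΔM = M₂ − M₁ = 2199.557 − 2164.2849 = 35.2721 billion.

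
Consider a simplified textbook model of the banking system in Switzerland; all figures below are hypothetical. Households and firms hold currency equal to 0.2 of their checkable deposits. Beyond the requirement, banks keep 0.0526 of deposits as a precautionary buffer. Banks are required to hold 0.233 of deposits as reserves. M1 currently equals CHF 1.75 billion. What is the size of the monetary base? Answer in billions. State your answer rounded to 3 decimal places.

CHF 0.708 billion

The money multiplier is m = (1 + c) / (rr + e + c) = (1 + 0.2) / (0.233 + 0.0526 + 0.2) ≈ 2.47117.
MB = M / m = 1.75 / 2.47117 ≈ 0.7082 billion.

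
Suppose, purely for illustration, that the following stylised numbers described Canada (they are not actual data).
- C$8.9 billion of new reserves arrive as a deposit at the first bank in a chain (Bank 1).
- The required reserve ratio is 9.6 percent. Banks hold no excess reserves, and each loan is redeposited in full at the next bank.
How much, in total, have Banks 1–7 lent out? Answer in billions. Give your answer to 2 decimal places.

C$42.46 billion

Bank i lends (1 − rr)^i of the original deposit: Bank 1 lends 8.9·0.9040 = 8.0456, Bank 2 lends 8.9·0.9040² ≈ 7.2732, and so on.
Summing a geometric series: total = 8.9·[0.9040·(1 − 0.9040^7) / (1 − 0.9040)] ≈ 42.4592 billion.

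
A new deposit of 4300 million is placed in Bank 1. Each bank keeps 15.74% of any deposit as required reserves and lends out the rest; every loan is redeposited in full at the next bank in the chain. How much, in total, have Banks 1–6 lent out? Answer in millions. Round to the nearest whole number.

Bank i lends (1 − rr)^i of the original deposit: Bank 1 lends 4300·0.8426 = 3623.1800, Bank 2 lends 4300·0.8426² ≈ 3052.8915, and so on.
Summing a geometric series: total = 4300·[0.8426·(1 − 0.8426^6) / (1 − 0.8426)] ≈ 14781.0821 million.

14781 million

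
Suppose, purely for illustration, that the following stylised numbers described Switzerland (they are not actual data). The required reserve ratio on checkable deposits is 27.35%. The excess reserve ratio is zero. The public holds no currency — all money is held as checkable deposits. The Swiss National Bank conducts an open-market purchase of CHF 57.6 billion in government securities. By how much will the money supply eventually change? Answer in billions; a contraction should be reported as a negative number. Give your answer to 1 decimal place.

CHF 210.6 billion

The simple money multiplier is m = 1/rr = 1/0.2735 ≈ 3.6563.
An open-market purchase increases the monetary base by 57.6 billion, so ΔM = m × ΔMB = 3.6563 × 57.6 ≈ 210.6029 billion.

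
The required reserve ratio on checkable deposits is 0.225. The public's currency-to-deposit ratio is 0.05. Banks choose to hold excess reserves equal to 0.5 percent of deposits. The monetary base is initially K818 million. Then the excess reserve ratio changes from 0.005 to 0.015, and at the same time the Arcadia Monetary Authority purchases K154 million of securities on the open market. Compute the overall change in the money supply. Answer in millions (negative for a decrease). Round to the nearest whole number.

Before: m₁ = (1 + 0.05) / (0.225 + 0.005 + 0.05) = 3.75, MB₁ = 818, so M₁ = 3.75 × 818 = 3067.5 million.
After: m₂ = (1 + 0.05) / (0.225 + 0.015 + 0.05) ≈ 3.6207, MB₂ = 818 + 154 = 972, so M₂ = 3.6207 × 972 = 3519.3204 million.
ΔM = M₂ − M₁ = 3519.3204 − 3067.5 = 451.8204 million.

K452 million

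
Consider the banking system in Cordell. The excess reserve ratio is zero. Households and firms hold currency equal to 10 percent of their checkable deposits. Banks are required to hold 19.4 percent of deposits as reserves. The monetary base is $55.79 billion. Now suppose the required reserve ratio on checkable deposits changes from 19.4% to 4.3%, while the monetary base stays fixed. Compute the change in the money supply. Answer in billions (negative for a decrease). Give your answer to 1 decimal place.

$220.4 billion

Initially m₁ = (1 + 0.1) / (0.194 + 0.1) ≈ 3.7415, so M₁ = 3.7415 × 55.79 ≈ 208.7383 billion.
After the change m₂ = (1 + 0.1) / (0.043 + 0.1) ≈ 7.6923, so M₂ = 7.6923 × 55.79 ≈ 429.1534 billion.
ΔM = M₂ − M₁ = 429.1534 − 208.7383 = 220.4151 billion.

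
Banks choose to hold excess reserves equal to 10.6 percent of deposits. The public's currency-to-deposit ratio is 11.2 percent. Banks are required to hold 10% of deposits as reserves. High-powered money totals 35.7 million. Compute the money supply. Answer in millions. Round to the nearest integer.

125 million

The money multiplier is m = (1 + c) / (rr + e + c) = (1 + 0.112) / (0.1 + 0.106 + 0.112) ≈ 3.4969.
So M = m × MB = 3.4969 × 35.7 ≈ 124.8393 million.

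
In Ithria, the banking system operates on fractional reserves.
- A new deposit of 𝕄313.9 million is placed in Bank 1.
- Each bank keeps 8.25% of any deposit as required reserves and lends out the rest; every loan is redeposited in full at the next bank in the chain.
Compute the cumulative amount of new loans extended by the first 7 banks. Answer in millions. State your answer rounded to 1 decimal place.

𝕄1580.3 million

Bank i lends (1 − rr)^i of the original deposit: Bank 1 lends 313.9·0.9175 ≈ 288.0032, Bank 2 lends 313.9·0.9175² ≈ 264.2430, and so on.
Summing a geometric series: total = 313.9·[0.9175·(1 − 0.9175^7) / (1 − 0.9175)] ≈ 1580.2773 million.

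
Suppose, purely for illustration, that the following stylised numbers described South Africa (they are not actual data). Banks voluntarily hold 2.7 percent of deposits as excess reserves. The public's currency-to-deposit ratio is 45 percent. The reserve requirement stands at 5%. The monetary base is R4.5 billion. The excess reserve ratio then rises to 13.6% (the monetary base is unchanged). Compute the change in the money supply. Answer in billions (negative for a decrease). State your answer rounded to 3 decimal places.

-2.122 billion

Initially m₁ = (1 + 0.45) / (0.05 + 0.027 + 0.45) ≈ 2.75142, so M₁ = 2.75142 × 4.5 ≈ 12.3814 billion.
After the change m₂ = (1 + 0.45) / (0.05 + 0.136 + 0.45) ≈ 2.27987, so M₂ = 2.27987 × 4.5 ≈ 10.2594 billion.
ΔM = M₂ − M₁ = 10.2594 − 12.3814 = -2.122 billion.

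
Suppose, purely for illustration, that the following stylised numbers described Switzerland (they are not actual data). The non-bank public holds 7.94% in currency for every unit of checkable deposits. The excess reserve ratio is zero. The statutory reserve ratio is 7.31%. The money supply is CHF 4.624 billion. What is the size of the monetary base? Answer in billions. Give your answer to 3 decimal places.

CHF 0.653 billion

The money multiplier is m = (1 + c) / (rr + c) = (1 + 0.0794) / (0.0731 + 0.0794) ≈ 7.07803.
MB = M / m = 4.624 / 7.07803 ≈ 0.6533 billion.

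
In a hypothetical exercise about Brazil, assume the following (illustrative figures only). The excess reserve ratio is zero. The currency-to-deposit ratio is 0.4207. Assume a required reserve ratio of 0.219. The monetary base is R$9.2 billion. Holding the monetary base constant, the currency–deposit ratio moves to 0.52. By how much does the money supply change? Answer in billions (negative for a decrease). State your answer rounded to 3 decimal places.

Initially m₁ = (1 + 0.4207) / (0.219 + 0.4207) ≈ 2.22088, so M₁ = 2.22088 × 9.2 ≈ 20.4321 billion.
After the change m₂ = (1 + 0.52) / (0.219 + 0.52) ≈ 2.05683, so M₂ = 2.05683 × 9.2 ≈ 18.9228 billion.
ΔM = M₂ − M₁ = 18.9228 − 20.4321 = -1.5093 billion.

-1.509 billion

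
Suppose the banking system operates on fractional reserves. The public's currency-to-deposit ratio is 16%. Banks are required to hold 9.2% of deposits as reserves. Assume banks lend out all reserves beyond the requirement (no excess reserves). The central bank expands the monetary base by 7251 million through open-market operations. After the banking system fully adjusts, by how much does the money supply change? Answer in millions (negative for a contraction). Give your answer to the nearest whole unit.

33378 million

The money multiplier is m = (1 + c) / (rr + c) = (1 + 0.16) / (0.092 + 0.16) ≈ 4.60317.
The purchase adds 7251 million of base, so ΔM = m × ΔMB = 4.60317 × (+7251) ≈ 33377.5857 million.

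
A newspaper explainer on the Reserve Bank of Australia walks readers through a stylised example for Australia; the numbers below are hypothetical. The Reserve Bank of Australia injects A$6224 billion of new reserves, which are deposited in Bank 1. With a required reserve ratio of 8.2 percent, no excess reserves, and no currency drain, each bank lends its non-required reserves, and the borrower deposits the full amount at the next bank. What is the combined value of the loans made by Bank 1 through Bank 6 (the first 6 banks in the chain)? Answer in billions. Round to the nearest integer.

A$27977 billion

Bank i lends (1 − rr)^i of the original deposit: Bank 1 lends 6224·0.9180 = 5713.6320, Bank 2 lends 6224·0.9180² ≈ 5245.1142, and so on.
Summing a geometric series: total = 6224·[0.9180·(1 − 0.9180^6) / (1 − 0.9180)] ≈ 27976.6679 billion.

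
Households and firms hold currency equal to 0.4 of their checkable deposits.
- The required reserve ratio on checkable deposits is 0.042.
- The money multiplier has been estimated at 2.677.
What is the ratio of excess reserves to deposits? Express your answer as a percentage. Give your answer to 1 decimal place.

Using m = 2.677. Since m = (1 + c)/(c + rr + e), the denominator satisfies c + rr + e = (1 + c)/m = (1 + 0.4) / 2.677 ≈ 0.522973.
With c = 0.4 and rr = 0.042, the ratio of excess reserves to deposits is 0.522973 − 0.4 − 0.042 = 0.080973.

8.1%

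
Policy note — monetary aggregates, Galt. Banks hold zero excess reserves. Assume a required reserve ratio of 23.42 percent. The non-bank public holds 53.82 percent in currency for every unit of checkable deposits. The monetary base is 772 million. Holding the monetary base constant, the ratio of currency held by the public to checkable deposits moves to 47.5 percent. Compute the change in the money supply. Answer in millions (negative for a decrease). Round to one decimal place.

Initially m₁ = (1 + 0.5382) / (0.2342 + 0.5382) ≈ 1.99146, so M₁ = 1.99146 × 772 ≈ 1537.4071 million.
After the change m₂ = (1 + 0.475) / (0.2342 + 0.475) ≈ 2.07981, so M₂ = 2.07981 × 772 ≈ 1605.6133 million.
ΔM = M₂ − M₁ = 1605.6133 − 1537.4071 = 68.2062 million.

68.2 million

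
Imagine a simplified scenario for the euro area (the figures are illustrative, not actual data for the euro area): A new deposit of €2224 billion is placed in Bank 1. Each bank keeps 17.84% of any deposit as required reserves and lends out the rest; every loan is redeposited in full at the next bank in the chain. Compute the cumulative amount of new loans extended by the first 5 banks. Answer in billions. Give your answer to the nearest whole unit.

Bank i lends (1 − rr)^i of the original deposit: Bank 1 lends 2224·0.8216 = 1827.2384, Bank 2 lends 2224·0.8216² ≈ 1501.2591, and so on.
Summing a geometric series: total = 2224·[0.8216·(1 − 0.8216^5) / (1 − 0.8216)] ≈ 6407.9227 billion.

€6408 billion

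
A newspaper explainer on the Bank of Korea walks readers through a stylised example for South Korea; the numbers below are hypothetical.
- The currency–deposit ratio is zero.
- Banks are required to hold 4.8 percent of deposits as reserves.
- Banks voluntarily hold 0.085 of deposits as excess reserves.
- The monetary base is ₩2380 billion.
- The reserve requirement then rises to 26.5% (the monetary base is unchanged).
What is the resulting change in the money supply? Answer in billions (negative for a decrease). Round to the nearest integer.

Initially m₁ = 1 / (0.048 + 0.085) ≈ 7.51880, so M₁ = 7.51880 × 2380 = 17894.744 billion.
After the change m₂ = 1 / (0.265 + 0.085) ≈ 2.85714, so M₂ = 2.85714 × 2380 = 6799.9932 billion.
ΔM = M₂ − M₁ = 6799.9932 − 17894.744 = -11094.7508 billion.

-11095 billion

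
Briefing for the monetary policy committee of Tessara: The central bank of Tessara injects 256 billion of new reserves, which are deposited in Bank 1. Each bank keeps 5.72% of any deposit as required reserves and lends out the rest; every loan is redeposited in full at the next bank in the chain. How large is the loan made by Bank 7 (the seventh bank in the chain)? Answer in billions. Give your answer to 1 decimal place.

169.5 billion

Each bank lends a fraction (1 − rr) = 0.9428 of the deposit it receives, so Bank 7 receives 256·0.9428^6 and lends 256·0.9428^7 ≈ 169.5028 billion.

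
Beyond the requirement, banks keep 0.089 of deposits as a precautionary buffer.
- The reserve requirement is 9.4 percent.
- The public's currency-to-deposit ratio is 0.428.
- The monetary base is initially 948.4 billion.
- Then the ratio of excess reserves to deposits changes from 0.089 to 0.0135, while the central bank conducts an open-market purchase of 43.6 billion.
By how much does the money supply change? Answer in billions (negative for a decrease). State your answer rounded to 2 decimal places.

428.78 billion

Before: m₁ = (1 + 0.428) / (0.094 + 0.089 + 0.428) ≈ 2.337152, MB₁ = 948.4, so M₁ = 2.337152 × 948.4 ≈ 2216.555 billion.
After: m₂ = (1 + 0.428) / (0.094 + 0.0135 + 0.428) ≈ 2.666667, MB₂ = 948.4 + 43.6 = 992, so M₂ = 2.666667 × 992 ≈ 2645.3337 billion.
ΔM = M₂ − M₁ = 2645.3337 − 2216.555 = 428.7787 billion.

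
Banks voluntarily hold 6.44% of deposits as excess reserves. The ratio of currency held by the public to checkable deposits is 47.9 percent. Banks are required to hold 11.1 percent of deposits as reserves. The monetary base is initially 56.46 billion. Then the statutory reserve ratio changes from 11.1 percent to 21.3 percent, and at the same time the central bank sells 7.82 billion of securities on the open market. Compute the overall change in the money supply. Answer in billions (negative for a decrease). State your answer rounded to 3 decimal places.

Before: m₁ = (1 + 0.479) / (0.111 + 0.0644 + 0.479) ≈ 2.260086, MB₁ = 56.46, so M₁ = 2.260086 × 56.46 ≈ 127.6045 billion.
After: m₂ = (1 + 0.479) / (0.213 + 0.0644 + 0.479) ≈ 1.955315, MB₂ = 56.46 − 7.82 = 48.64, so M₂ = 1.955315 × 48.64 ≈ 95.1065 billion.
ΔM = M₂ − M₁ = 95.1065 − 127.6045 = -32.498 billion.

-32.498 billion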